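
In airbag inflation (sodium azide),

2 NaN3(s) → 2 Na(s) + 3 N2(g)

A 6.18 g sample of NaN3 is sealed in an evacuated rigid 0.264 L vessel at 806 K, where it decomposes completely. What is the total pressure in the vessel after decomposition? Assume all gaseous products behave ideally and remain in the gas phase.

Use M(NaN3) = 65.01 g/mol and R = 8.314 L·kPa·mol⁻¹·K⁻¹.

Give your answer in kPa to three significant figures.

3620 kPa

n(NaN3) = 6.18 / 65.01 = 0.09506 mol
n(gas produced) = (3/2) × 0.09506 = 0.1426 mol
P = nRT/V = 0.1426 × 8.314 × 806 / 0.264 = 3620 kPa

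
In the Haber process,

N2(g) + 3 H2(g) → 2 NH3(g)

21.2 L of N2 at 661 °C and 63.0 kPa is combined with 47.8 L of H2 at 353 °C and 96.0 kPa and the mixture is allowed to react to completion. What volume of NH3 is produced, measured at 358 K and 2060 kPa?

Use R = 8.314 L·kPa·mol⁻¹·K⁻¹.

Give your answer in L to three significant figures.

n(N2) = PV/RT = (63.0 × 21.2) / (8.314 × 934.15) = 0.1720 mol
n(H2) = PV/RT = (96.0 × 47.8) / (8.314 × 626.15) = 0.8815 mol
For 0.1720 mol N2, stoichiometry requires (3/1) × 0.1720 = 0.5160 mol H2; 0.8815 mol is available, so N2 is limiting.
n(NH3) = (2/1) × 0.1720 = 0.3440 mol
V(NH3) = nRT/P = 0.3440 × 8.314 × 358 / 2060 = 0.4970 L

0.497 L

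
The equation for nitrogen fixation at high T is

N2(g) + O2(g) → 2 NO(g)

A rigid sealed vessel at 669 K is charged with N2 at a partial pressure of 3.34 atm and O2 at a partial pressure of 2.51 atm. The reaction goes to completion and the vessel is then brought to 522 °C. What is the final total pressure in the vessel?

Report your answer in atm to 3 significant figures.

At constant V, partial pressures at 669 K are proportional to moles, so apply stoichiometry directly to pressures.
P(O2) required for 3.34 atm of N2 = (1/1) × 3.34 = 3.340 atm; available 2.51 atm, so O2 is limiting.
P(N2) remaining = 3.34 − (1/1) × 2.51 = 0.8300 atm
P(gaseous products) = (2)/1 × 2.51 = 5.020 atm
P_total at 669 K = 0.8300 + 5.020 = 5.850 atm
Scaling to 522 °C: P = 5.850 × 795.15/669 = 6.953 atm

6.95 atm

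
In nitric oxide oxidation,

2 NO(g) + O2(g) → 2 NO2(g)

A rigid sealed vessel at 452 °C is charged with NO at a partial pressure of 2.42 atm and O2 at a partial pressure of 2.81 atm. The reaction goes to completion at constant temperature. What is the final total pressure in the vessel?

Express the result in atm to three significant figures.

4.02 atm

At constant V, partial pressures at 452 °C are proportional to moles, so apply stoichiometry directly to pressures.
P(O2) required for 2.42 atm of NO = (1/2) × 2.42 = 1.210 atm; available 2.81 atm, so NO is limiting.
P(O2) remaining = 2.81 − (1/2) × 2.42 = 1.600 atm
P(gaseous products) = (2)/2 × 2.42 = 2.420 atm
P_total at 452 °C = 1.600 + 2.420 = 4.020 atm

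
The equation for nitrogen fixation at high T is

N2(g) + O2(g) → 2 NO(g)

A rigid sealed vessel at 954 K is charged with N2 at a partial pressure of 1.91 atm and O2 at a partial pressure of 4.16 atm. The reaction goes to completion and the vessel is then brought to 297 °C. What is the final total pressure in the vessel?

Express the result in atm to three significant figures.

With V and T fixed, P_i ∝ n_i, so the mole ratios apply directly to partial pressures at 954 K.
P(O2) required for 1.91 atm of N2 = (1/1) × 1.91 = 1.910 atm; available 4.16 atm, so N2 is limiting.
P(O2) remaining = 4.16 − (1/1) × 1.91 = 2.250 atm
P(gaseous products) = (2)/1 × 1.91 = 3.820 atm
P_total at 954 K = 2.250 + 3.820 = 6.070 atm
Scaling to 297 °C: P = 6.070 × 570.15/954 = 3.628 atm

3.63 atm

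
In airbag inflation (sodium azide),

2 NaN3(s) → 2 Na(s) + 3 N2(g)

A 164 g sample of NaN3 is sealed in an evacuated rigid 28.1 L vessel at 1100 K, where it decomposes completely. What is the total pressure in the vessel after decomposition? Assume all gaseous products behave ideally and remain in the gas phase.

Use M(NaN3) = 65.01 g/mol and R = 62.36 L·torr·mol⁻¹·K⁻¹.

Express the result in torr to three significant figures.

n(NaN3) = 164 / 65.01 = 2.523 mol
n(gas produced) = (3/2) × 2.523 = 3.785 mol
P = nRT/V = 3.785 × 62.36 × 1100 / 28.1 = 9240 torr

9240 torr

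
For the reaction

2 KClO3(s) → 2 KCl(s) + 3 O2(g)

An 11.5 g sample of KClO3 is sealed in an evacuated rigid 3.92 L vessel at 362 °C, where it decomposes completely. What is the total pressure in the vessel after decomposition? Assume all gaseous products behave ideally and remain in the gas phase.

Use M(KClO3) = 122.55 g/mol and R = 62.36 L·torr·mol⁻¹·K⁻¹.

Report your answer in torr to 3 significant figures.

1420 torr

n(KClO3) = 11.5 / 122.55 = 0.09384 mol
n(gas produced) = (3/2) × 0.09384 = 0.1408 mol
P = nRT/V = 0.1408 × 62.36 × 635.15 / 3.92 = 1423 torr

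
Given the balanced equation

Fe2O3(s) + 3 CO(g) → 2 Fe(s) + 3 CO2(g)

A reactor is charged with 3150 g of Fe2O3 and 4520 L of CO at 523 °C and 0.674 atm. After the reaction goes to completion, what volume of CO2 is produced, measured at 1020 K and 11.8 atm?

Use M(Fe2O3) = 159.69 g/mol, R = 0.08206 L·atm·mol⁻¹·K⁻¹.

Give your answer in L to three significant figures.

331 L

n(Fe2O3) = 3150 / 159.69 = 19.73 mol
n(CO) = PV/RT = (0.674 × 4520) / (0.08206 × 796.15) = 46.63 mol
For 19.73 mol Fe2O3, stoichiometry requires (3/1) × 19.73 = 59.19 mol CO; 46.63 mol is available, so CO is limiting.
n(CO2) = (3/3) × 46.63 = 46.63 mol
V(CO2) = nRT/P = 46.63 × 0.08206 × 1020 / 11.8 = 330.8 L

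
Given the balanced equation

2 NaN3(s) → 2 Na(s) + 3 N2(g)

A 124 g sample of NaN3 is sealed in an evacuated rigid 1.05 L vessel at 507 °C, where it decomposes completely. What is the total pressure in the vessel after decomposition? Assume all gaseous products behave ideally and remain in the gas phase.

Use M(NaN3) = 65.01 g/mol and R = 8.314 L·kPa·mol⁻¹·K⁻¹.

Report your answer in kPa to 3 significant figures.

n(NaN3) = 124 / 65.01 = 1.907 mol
n(gas produced) = (3/2) × 1.907 = 2.861 mol
P = nRT/V = 2.861 × 8.314 × 780.15 / 1.05 = 17670 kPa

17700 kPa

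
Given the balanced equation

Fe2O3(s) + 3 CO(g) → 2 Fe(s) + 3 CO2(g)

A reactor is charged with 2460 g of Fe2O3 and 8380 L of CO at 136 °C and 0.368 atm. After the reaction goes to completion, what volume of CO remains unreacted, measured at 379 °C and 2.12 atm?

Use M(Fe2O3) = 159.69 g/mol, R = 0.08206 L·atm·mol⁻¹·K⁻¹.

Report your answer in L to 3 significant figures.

n(Fe2O3) = 2460 / 159.69 = 15.40 mol
n(CO) = PV/RT = (0.368 × 8380) / (0.08206 × 409.15) = 91.85 mol
For 15.40 mol Fe2O3, stoichiometry requires (3/1) × 15.40 = 46.20 mol CO; 91.85 mol is available, so Fe2O3 is limiting.
n(CO) consumed = (3/1) × 15.40 = 46.20 mol; remaining = 91.85 − 46.20 = 45.65 mol
V(CO) = nRT/P = 45.65 × 0.08206 × 652.15 / 2.12 = 1152 L

1150 L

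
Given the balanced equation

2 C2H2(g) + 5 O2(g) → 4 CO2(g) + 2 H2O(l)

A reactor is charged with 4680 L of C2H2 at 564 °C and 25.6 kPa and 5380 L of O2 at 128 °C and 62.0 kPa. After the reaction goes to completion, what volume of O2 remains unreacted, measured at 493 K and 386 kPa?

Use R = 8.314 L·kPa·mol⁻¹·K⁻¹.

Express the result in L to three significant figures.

n(C2H2) = PV/RT = (25.6 × 4680) / (8.314 × 837.15) = 17.21 mol
n(O2) = PV/RT = (62.0 × 5380) / (8.314 × 401.15) = 100.0 mol
For 17.21 mol C2H2, stoichiometry requires (5/2) × 17.21 = 43.03 mol O2; 100.0 mol is available, so C2H2 is limiting.
n(O2) consumed = (5/2) × 17.21 = 43.03 mol; remaining = 100.0 − 43.03 = 56.97 mol
V(O2) = nRT/P = 56.97 × 8.314 × 493 / 386 = 604.9 L

605 L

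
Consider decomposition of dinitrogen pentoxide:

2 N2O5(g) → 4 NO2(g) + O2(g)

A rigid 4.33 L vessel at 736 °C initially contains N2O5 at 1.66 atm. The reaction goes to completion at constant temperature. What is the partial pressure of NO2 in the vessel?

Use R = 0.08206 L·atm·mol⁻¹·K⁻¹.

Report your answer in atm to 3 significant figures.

n(N2O5)₀ = PV/RT = (1.66 × 4.33) / (0.08206 × 1009.15) = 0.08680 mol
n(NO2) = (4/2) × 0.08680 = 0.1736 mol
P(NO2) = nRT/V = 0.1736 × 0.08206 × 1009.15 / 4.33 = 3.320 atm

3.32 atm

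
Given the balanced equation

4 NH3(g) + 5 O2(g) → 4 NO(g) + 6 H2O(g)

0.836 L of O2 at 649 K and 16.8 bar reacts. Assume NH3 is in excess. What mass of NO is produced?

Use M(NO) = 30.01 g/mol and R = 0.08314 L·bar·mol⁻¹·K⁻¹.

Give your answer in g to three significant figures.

n(O2) = PV/RT = (16.8 × 0.836) / (0.08314 × 649) = 0.2603 mol
n(NO) = (4/5) × 0.2603 = 0.2082 mol
m(NO) = 0.2082 × 30.01 = 6.248 g

6.25 g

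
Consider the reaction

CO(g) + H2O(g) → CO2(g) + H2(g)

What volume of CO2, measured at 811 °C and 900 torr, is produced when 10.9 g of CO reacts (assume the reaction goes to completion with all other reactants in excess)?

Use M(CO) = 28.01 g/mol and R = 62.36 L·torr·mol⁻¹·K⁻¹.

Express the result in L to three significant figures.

n(CO) = 10.90 / 28.01 = 0.3891 mol
n(CO2) = (1/1) × 0.3891 = 0.3891 mol
V = nRT/P = 0.3891 × 62.36 × 1084.15 / 900 = 29.23 L

29.2 L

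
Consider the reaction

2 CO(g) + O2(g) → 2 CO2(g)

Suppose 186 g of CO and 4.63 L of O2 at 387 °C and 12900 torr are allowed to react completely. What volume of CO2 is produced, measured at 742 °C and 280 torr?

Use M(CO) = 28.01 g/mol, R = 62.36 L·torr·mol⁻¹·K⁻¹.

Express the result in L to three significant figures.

n(CO) = 186 / 28.01 = 6.640 mol
n(O2) = PV/RT = (12900 × 4.63) / (62.36 × 660.15) = 1.451 mol
For 6.640 mol CO, stoichiometry requires (1/2) × 6.640 = 3.320 mol O2; 1.451 mol is available, so O2 is limiting.
n(CO2) = (2/1) × 1.451 = 2.902 mol
V(CO2) = nRT/P = 2.902 × 62.36 × 1015.15 / 280 = 656.1 L

656 L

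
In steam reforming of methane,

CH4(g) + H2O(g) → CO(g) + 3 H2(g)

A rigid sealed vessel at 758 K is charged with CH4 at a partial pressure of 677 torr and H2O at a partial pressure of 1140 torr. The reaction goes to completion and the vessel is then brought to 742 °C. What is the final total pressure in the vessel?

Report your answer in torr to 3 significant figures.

4250 torr

At constant V, partial pressures at 758 K are proportional to moles, so apply stoichiometry directly to pressures.
P(H2O) required for 677 torr of CH4 = (1/1) × 677 = 677.0 torr; available 1140 torr, so CH4 is limiting.
P(H2O) remaining = 1140 − (1/1) × 677 = 463.0 torr
P(gaseous products) = (1+3)/1 × 677 = 2708 torr
P_total at 758 K = 463.0 + 2708 = 3171 torr
Scaling to 742 °C: P = 3171 × 1015.15/758 = 4247 torr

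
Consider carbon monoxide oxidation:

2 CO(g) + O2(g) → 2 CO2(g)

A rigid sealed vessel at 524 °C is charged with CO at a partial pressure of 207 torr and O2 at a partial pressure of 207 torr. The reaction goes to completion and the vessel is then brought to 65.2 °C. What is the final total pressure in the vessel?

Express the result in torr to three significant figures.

132 torr

Because the vessel is rigid and T is held at 524 °C, work the stoichiometry in partial pressures (P_i = n_iRT/V).
P(O2) required for 207 torr of CO = (1/2) × 207 = 103.5 torr; available 207 torr, so CO is limiting.
P(O2) remaining = 207 − (1/2) × 207 = 103.5 torr
P(gaseous products) = (2)/2 × 207 = 207.0 torr
P_total at 524 °C = 103.5 + 207.0 = 310.5 torr
Scaling to 65.2 °C: P = 310.5 × 338.35/797.15 = 131.8 torr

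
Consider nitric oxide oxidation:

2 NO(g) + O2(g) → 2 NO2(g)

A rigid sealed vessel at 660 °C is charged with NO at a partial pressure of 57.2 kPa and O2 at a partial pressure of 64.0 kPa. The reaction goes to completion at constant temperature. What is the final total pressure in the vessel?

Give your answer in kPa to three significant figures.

Because the vessel is rigid and T is held at 660 °C, work the stoichiometry in partial pressures (P_i = n_iRT/V).
P(O2) required for 57.2 kPa of NO = (1/2) × 57.2 = 28.60 kPa; available 64.0 kPa, so NO is limiting.
P(O2) remaining = 64.0 − (1/2) × 57.2 = 35.40 kPa
P(gaseous products) = (2)/2 × 57.2 = 57.20 kPa
P_total at 660 °C = 35.40 + 57.20 = 92.60 kPa

92.6 kPa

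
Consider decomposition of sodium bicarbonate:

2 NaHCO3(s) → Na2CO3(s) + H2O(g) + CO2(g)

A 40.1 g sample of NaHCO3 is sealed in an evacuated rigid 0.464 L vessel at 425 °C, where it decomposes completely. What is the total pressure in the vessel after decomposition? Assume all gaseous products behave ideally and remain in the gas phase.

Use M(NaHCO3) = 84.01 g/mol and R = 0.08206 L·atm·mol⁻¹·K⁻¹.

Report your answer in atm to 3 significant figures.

58.9 atm

n(NaHCO3) = 40.1 / 84.01 = 0.4773 mol
n(gas produced) = (2/2) × 0.4773 = 0.4773 mol
P = nRT/V = 0.4773 × 0.08206 × 698.15 / 0.464 = 58.93 atm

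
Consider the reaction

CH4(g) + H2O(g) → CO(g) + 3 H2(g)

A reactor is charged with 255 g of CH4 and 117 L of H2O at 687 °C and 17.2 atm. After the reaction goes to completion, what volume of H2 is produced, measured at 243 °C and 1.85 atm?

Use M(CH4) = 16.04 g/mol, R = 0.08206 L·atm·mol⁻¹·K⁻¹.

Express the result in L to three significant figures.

n(CH4) = 255 / 16.04 = 15.90 mol
n(H2O) = PV/RT = (17.2 × 117) / (0.08206 × 960.15) = 25.54 mol
For 15.90 mol CH4, stoichiometry requires (1/1) × 15.90 = 15.90 mol H2O; 25.54 mol is available, so CH4 is limiting.
n(H2) = (3/1) × 15.90 = 47.70 mol
V(H2) = nRT/P = 47.70 × 0.08206 × 516.15 / 1.85 = 1092 L

1090 L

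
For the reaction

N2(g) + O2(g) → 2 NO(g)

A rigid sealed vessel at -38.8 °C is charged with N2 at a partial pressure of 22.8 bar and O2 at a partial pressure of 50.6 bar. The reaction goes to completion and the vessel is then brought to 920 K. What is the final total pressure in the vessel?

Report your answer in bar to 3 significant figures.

288 bar

Because the vessel is rigid and T is held at -38.8 °C, work the stoichiometry in partial pressures (P_i = n_iRT/V).
P(O2) required for 22.8 bar of N2 = (1/1) × 22.8 = 22.80 bar; available 50.6 bar, so N2 is limiting.
P(O2) remaining = 50.6 − (1/1) × 22.8 = 27.80 bar
P(gaseous products) = (2)/1 × 22.8 = 45.60 bar
P_total at -38.8 °C = 27.80 + 45.60 = 73.40 bar
Scaling to 920 K: P = 73.40 × 920/234.35 = 288.2 bar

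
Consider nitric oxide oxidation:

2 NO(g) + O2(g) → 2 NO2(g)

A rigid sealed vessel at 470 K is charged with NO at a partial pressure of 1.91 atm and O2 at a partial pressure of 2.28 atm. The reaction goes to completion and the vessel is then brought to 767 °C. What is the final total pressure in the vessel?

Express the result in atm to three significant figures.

7.16 atm

With V and T fixed, P_i ∝ n_i, so the mole ratios apply directly to partial pressures at 470 K.
P(O2) required for 1.91 atm of NO = (1/2) × 1.91 = 0.9550 atm; available 2.28 atm, so NO is limiting.
P(O2) remaining = 2.28 − (1/2) × 1.91 = 1.325 atm
P(gaseous products) = (2)/2 × 1.91 = 1.910 atm
P_total at 470 K = 1.325 + 1.910 = 3.235 atm
Scaling to 767 °C: P = 3.235 × 1040.15/470 = 7.159 atm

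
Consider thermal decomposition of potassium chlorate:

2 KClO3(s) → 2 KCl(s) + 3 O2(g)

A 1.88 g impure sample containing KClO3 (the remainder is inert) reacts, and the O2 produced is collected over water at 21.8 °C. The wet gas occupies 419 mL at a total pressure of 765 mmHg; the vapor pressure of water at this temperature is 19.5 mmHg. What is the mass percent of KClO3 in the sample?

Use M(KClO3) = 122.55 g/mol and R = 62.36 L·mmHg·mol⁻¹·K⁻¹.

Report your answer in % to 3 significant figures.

73.8 %

P(O2) = 765 − 19.5 = 745.5 mmHg
n(O2) = PV/RT = (745.5 × 0.4190) / (62.36 × 294.95) = 0.01698 mol
n(KClO3) = (2/3) × 0.01698 = 0.01132 mol
m(KClO3) = 0.01132 × 122.55 = 1.387 g
%KClO3 = 1.387 / 1.88 × 100 = 73.78%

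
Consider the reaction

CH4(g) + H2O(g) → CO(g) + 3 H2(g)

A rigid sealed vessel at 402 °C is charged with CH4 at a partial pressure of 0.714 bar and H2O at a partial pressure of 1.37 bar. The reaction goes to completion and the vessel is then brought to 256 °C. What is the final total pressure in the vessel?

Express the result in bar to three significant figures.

2.75 bar

With V and T fixed, P_i ∝ n_i, so the mole ratios apply directly to partial pressures at 402 °C.
P(H2O) required for 0.714 bar of CH4 = (1/1) × 0.714 = 0.7140 bar; available 1.37 bar, so CH4 is limiting.
P(H2O) remaining = 1.37 − (1/1) × 0.714 = 0.6560 bar
P(gaseous products) = (1+3)/1 × 0.714 = 2.856 bar
P_total at 402 °C = 0.6560 + 2.856 = 3.512 bar
Scaling to 256 °C: P = 3.512 × 529.15/675.15 = 2.753 bar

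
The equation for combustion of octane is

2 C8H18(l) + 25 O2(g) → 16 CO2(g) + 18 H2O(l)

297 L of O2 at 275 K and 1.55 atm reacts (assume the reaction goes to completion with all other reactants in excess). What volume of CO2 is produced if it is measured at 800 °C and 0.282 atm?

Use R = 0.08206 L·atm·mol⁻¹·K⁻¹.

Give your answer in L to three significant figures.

n(O2) = PV/RT = (1.55 × 297) / (0.08206 × 275) = 20.40 mol
n(CO2) = (16/25) × 20.40 = 13.06 mol
V = nRT/P = 13.06 × 0.08206 × 1073.15 / 0.282 = 4078 L

4080 L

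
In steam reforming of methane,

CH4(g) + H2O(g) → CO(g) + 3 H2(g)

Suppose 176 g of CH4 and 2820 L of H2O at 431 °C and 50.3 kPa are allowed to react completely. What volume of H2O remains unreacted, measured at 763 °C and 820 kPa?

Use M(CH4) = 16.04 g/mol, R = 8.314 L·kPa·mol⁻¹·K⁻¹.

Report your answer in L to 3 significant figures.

139 L

n(CH4) = 176 / 16.04 = 10.97 mol
n(H2O) = PV/RT = (50.3 × 2820) / (8.314 × 704.15) = 24.23 mol
For 10.97 mol CH4, stoichiometry requires (1/1) × 10.97 = 10.97 mol H2O; 24.23 mol is available, so CH4 is limiting.
n(H2O) consumed = (1/1) × 10.97 = 10.97 mol; remaining = 24.23 − 10.97 = 13.26 mol
V(H2O) = nRT/P = 13.26 × 8.314 × 1036.15 / 820 = 139.3 L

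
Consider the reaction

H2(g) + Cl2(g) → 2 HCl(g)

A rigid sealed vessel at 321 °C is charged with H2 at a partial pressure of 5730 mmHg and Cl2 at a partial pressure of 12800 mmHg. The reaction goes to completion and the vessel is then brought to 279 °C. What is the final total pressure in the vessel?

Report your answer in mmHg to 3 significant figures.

17200 mmHg

Because the vessel is rigid and T is held at 321 °C, work the stoichiometry in partial pressures (P_i = n_iRT/V).
P(Cl2) required for 5730 mmHg of H2 = (1/1) × 5730 = 5730 mmHg; available 12800 mmHg, so H2 is limiting.
P(Cl2) remaining = 12800 − (1/1) × 5730 = 7070 mmHg
P(gaseous products) = (2)/1 × 5730 = 11460 mmHg
P_total at 321 °C = 7070 + 11460 = 18530 mmHg
Scaling to 279 °C: P = 18530 × 552.15/594.15 = 17220 mmHg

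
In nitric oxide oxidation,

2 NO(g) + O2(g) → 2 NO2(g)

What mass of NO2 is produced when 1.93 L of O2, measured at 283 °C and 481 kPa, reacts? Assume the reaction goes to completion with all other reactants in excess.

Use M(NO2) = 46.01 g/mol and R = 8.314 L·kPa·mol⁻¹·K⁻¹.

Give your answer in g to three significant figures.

18.5 g

n(O2) = PV/RT = (481 × 1.93) / (8.314 × 556.15) = 0.2008 mol
n(NO2) = (2/1) × 0.2008 = 0.4016 mol
m(NO2) = 0.4016 × 46.01 = 18.48 g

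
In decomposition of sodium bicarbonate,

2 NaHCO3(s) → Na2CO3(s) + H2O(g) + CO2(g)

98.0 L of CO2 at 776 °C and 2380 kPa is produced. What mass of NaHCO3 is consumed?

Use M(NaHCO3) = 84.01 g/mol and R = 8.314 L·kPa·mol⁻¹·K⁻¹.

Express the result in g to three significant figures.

n(CO2) = PV/RT = (2380 × 98.0) / (8.314 × 1049.15) = 26.74 mol
n(NaHCO3) = (2/1) × 26.74 = 53.48 mol
m(NaHCO3) = 53.48 × 84.01 = 4493 g

4490 g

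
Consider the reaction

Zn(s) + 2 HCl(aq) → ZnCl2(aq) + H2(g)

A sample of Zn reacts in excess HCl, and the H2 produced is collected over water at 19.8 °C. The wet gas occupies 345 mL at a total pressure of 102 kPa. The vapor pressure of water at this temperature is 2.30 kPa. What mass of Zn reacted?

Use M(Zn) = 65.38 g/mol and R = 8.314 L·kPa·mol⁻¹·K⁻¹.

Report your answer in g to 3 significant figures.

0.923 g

P(H2) = 102 − 2.30 = 99.70 kPa
n(H2) = PV/RT = (99.70 × 0.3450) / (8.314 × 292.95) = 0.01412 mol
n(Zn) = (1/1) × 0.01412 = 0.01412 mol
m(Zn) = 0.01412 × 65.38 = 0.9232 g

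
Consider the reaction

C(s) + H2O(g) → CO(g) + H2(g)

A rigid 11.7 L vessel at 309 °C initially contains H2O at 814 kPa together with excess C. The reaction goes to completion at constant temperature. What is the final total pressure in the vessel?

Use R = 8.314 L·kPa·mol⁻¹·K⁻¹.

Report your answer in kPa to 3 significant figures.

At constant T and V, P ∝ n(gas): 1 mol gas → 2 mol gas.
P_final = (2/1) × 814 = 1628 kPa

1630 kPa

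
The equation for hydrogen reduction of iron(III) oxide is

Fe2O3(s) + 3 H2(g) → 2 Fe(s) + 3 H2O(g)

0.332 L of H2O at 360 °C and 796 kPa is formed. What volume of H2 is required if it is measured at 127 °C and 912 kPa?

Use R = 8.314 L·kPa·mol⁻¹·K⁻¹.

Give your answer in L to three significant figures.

n(H2O) = PV/RT = (796 × 0.332) / (8.314 × 633.15) = 0.05020 mol
n(H2) = (3/3) × 0.05020 = 0.05020 mol
V = nRT/P = 0.05020 × 8.314 × 400.15 / 912 = 0.1831 L

0.183 L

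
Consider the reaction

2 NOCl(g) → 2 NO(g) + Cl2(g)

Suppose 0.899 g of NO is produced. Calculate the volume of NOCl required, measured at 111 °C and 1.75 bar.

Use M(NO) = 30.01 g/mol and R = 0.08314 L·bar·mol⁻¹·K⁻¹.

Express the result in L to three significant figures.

0.547 L

n(NO) = 0.8990 / 30.01 = 0.02996 mol
n(NOCl) = (2/2) × 0.02996 = 0.02996 mol
V = nRT/P = 0.02996 × 0.08314 × 384.15 / 1.75 = 0.5468 L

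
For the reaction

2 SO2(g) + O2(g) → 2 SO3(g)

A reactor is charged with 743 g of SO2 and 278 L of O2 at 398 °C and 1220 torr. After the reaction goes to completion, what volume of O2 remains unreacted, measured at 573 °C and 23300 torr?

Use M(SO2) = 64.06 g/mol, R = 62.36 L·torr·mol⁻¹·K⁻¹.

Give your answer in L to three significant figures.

n(SO2) = 743 / 64.06 = 11.60 mol
n(O2) = PV/RT = (1220 × 278) / (62.36 × 671.15) = 8.104 mol
For 11.60 mol SO2, stoichiometry requires (1/2) × 11.60 = 5.800 mol O2; 8.104 mol is available, so SO2 is limiting.
n(O2) consumed = (1/2) × 11.60 = 5.800 mol; remaining = 8.104 − 5.800 = 2.304 mol
V(O2) = nRT/P = 2.304 × 62.36 × 846.15 / 23300 = 5.218 L

5.22 L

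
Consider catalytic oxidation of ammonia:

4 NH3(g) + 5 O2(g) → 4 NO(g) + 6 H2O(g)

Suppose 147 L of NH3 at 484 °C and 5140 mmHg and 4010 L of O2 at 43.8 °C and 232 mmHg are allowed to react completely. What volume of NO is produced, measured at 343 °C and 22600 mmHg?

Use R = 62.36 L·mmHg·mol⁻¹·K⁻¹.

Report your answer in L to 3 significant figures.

27.2 L

n(NH3) = PV/RT = (5140 × 147) / (62.36 × 757.15) = 16.00 mol
n(O2) = PV/RT = (232 × 4010) / (62.36 × 316.95) = 47.07 mol
For 16.00 mol NH3, stoichiometry requires (5/4) × 16.00 = 20.00 mol O2; 47.07 mol is available, so NH3 is limiting.
n(NO) = (4/4) × 16.00 = 16.00 mol
V(NO) = nRT/P = 16.00 × 62.36 × 616.15 / 22600 = 27.20 L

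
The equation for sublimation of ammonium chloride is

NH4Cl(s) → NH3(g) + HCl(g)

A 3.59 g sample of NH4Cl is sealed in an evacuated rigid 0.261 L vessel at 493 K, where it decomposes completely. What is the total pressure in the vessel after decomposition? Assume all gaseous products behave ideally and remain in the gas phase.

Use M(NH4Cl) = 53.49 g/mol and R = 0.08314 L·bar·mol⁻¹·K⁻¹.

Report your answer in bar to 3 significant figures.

21.1 bar

n(NH4Cl) = 3.59 / 53.49 = 0.06712 mol
n(gas produced) = (2/1) × 0.06712 = 0.1342 mol
P = nRT/V = 0.1342 × 0.08314 × 493 / 0.261 = 21.08 bar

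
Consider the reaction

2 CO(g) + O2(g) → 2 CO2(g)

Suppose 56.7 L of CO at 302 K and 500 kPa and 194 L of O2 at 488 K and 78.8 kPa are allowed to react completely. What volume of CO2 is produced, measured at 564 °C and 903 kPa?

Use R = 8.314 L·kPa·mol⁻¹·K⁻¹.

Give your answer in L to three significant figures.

n(CO) = PV/RT = (500 × 56.7) / (8.314 × 302) = 11.29 mol
n(O2) = PV/RT = (78.8 × 194) / (8.314 × 488) = 3.768 mol
For 11.29 mol CO, stoichiometry requires (1/2) × 11.29 = 5.645 mol O2; 3.768 mol is available, so O2 is limiting.
n(CO2) = (2/1) × 3.768 = 7.536 mol
V(CO2) = nRT/P = 7.536 × 8.314 × 837.15 / 903 = 58.09 L

58.1 L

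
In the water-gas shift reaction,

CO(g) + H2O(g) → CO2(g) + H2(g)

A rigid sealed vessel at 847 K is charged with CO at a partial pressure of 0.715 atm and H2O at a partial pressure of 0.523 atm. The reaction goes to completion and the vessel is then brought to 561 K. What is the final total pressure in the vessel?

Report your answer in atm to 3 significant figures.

0.820 atm

Because the vessel is rigid and T is held at 847 K, work the stoichiometry in partial pressures (P_i = n_iRT/V).
P(H2O) required for 0.715 atm of CO = (1/1) × 0.715 = 0.7150 atm; available 0.523 atm, so H2O is limiting.
P(CO) remaining = 0.715 − (1/1) × 0.523 = 0.1920 atm
P(gaseous products) = (1+1)/1 × 0.523 = 1.046 atm
P_total at 847 K = 0.1920 + 1.046 = 1.238 atm
Scaling to 561 K: P = 1.238 × 561/847 = 0.8200 atm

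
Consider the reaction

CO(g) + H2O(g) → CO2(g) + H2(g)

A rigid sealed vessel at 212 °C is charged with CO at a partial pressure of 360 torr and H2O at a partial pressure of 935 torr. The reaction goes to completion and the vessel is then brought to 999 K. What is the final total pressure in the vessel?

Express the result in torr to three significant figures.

With V and T fixed, P_i ∝ n_i, so the mole ratios apply directly to partial pressures at 212 °C.
P(H2O) required for 360 torr of CO = (1/1) × 360 = 360.0 torr; available 935 torr, so CO is limiting.
P(H2O) remaining = 935 − (1/1) × 360 = 575.0 torr
P(gaseous products) = (1+1)/1 × 360 = 720.0 torr
P_total at 212 °C = 575.0 + 720.0 = 1295 torr
Scaling to 999 K: P = 1295 × 999/485.15 = 2667 torr

2670 torr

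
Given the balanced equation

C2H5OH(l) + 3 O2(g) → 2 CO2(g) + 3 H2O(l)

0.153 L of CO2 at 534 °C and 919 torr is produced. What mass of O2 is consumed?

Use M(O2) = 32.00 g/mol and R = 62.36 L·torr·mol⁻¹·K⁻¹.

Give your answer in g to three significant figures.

0.134 g

n(CO2) = PV/RT = (919 × 0.153) / (62.36 × 807.15) = 0.002793 mol
n(O2) = (3/2) × 0.002793 = 0.004189 mol
m(O2) = 0.004189 × 32.00 = 0.1340 g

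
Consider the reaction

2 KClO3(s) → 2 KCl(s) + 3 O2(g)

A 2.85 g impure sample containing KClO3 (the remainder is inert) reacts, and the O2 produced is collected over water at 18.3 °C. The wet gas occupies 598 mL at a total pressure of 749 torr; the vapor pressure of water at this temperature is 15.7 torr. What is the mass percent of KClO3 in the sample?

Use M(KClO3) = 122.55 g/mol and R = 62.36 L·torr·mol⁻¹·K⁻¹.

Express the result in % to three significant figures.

69.2 %

P(O2) = 749 − 15.7 = 733.3 torr
n(O2) = PV/RT = (733.3 × 0.5980) / (62.36 × 291.45) = 0.02413 mol
n(KClO3) = (2/3) × 0.02413 = 0.01609 mol
m(KClO3) = 0.01609 × 122.55 = 1.972 g
%KClO3 = 1.972 / 2.85 × 100 = 69.19%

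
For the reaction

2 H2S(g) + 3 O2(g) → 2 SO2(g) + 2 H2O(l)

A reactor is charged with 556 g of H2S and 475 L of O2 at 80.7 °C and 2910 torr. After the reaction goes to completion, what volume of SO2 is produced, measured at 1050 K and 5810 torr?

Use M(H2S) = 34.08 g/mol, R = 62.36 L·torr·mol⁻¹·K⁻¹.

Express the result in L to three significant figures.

n(H2S) = 556 / 34.08 = 16.31 mol
n(O2) = PV/RT = (2910 × 475) / (62.36 × 353.85) = 62.64 mol
For 16.31 mol H2S, stoichiometry requires (3/2) × 16.31 = 24.46 mol O2; 62.64 mol is available, so H2S is limiting.
n(SO2) = (2/2) × 16.31 = 16.31 mol
V(SO2) = nRT/P = 16.31 × 62.36 × 1050 / 5810 = 183.8 L

184 L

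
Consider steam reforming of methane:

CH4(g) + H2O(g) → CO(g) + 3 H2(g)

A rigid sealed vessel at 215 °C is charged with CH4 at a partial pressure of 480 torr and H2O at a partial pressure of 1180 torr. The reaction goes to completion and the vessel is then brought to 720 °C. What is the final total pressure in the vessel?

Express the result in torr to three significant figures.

5330 torr

At constant V, partial pressures at 215 °C are proportional to moles, so apply stoichiometry directly to pressures.
P(H2O) required for 480 torr of CH4 = (1/1) × 480 = 480.0 torr; available 1180 torr, so CH4 is limiting.
P(H2O) remaining = 1180 − (1/1) × 480 = 700.0 torr
P(gaseous products) = (1+3)/1 × 480 = 1920 torr
P_total at 215 °C = 700.0 + 1920 = 2620 torr
Scaling to 720 °C: P = 2620 × 993.15/488.15 = 5330 torr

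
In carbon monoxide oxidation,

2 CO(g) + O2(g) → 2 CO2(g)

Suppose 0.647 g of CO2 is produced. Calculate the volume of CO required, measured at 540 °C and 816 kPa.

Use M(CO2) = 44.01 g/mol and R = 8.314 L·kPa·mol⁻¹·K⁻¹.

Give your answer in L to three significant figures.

n(CO2) = 0.6470 / 44.01 = 0.01470 mol
n(CO) = (2/2) × 0.01470 = 0.01470 mol
V = nRT/P = 0.01470 × 8.314 × 813.15 / 816 = 0.1218 L

0.122 L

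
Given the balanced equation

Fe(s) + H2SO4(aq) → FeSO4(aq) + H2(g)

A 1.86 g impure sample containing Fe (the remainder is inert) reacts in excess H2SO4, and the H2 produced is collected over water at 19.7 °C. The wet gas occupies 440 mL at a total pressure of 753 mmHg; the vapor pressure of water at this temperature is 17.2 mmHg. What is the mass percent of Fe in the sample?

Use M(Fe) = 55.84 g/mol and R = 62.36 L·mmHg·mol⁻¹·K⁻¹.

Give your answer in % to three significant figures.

53.2 %

P(H2) = 753 − 17.2 = 735.8 mmHg
n(H2) = PV/RT = (735.8 × 0.4400) / (62.36 × 292.85) = 0.01773 mol
n(Fe) = (1/1) × 0.01773 = 0.01773 mol
m(Fe) = 0.01773 × 55.84 = 0.9900 g
%Fe = 0.9900 / 1.86 × 100 = 53.23%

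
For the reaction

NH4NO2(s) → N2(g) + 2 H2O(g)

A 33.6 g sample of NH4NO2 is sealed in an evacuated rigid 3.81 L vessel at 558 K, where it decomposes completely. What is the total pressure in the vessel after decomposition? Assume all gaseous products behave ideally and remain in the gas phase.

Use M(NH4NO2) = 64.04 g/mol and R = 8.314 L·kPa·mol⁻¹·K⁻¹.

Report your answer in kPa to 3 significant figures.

n(NH4NO2) = 33.6 / 64.04 = 0.5247 mol
n(gas produced) = (3/1) × 0.5247 = 1.574 mol
P = nRT/V = 1.574 × 8.314 × 558 / 3.81 = 1917 kPa

1920 kPa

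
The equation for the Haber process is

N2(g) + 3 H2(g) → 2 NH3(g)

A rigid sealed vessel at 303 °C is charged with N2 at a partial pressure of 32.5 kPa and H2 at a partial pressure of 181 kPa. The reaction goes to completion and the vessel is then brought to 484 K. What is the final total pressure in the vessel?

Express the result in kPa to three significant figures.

125 kPa

With V and T fixed, P_i ∝ n_i, so the mole ratios apply directly to partial pressures at 303 °C.
P(H2) required for 32.5 kPa of N2 = (3/1) × 32.5 = 97.50 kPa; available 181 kPa, so N2 is limiting.
P(H2) remaining = 181 − (3/1) × 32.5 = 83.50 kPa
P(gaseous products) = (2)/1 × 32.5 = 65.00 kPa
P_total at 303 °C = 83.50 + 65.00 = 148.5 kPa
Scaling to 484 K: P = 148.5 × 484/576.15 = 124.7 kPa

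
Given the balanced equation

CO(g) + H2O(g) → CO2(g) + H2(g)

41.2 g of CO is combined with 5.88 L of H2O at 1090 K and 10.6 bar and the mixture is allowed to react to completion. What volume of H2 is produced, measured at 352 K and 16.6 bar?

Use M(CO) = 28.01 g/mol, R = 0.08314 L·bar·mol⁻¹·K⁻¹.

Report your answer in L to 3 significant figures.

n(CO) = 41.2 / 28.01 = 1.471 mol
n(H2O) = PV/RT = (10.6 × 5.88) / (0.08314 × 1090) = 0.6878 mol
For 1.471 mol CO, stoichiometry requires (1/1) × 1.471 = 1.471 mol H2O; 0.6878 mol is available, so H2O is limiting.
n(H2) = (1/1) × 0.6878 = 0.6878 mol
V(H2) = nRT/P = 0.6878 × 0.08314 × 352 / 16.6 = 1.213 L

1.21 L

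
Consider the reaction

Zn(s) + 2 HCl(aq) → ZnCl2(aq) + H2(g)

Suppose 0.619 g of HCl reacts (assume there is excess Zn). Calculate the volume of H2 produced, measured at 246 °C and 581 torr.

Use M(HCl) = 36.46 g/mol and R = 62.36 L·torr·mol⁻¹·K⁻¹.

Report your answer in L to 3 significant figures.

0.473 L

n(HCl) = 0.6190 / 36.46 = 0.01698 mol
n(H2) = (1/2) × 0.01698 = 0.008490 mol
V = nRT/P = 0.008490 × 62.36 × 519.15 / 581 = 0.4731 L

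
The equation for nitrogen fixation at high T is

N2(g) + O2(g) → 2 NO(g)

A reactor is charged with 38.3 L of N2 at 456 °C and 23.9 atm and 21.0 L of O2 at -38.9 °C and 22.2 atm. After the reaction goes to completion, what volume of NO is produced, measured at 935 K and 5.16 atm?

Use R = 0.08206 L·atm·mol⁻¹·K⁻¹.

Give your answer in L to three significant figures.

n(N2) = PV/RT = (23.9 × 38.3) / (0.08206 × 729.15) = 15.30 mol
n(O2) = PV/RT = (22.2 × 21.0) / (0.08206 × 234.25) = 24.25 mol
For 15.30 mol N2, stoichiometry requires (1/1) × 15.30 = 15.30 mol O2; 24.25 mol is available, so N2 is limiting.
n(NO) = (2/1) × 15.30 = 30.60 mol
V(NO) = nRT/P = 30.60 × 0.08206 × 935 / 5.16 = 455.0 L

455 L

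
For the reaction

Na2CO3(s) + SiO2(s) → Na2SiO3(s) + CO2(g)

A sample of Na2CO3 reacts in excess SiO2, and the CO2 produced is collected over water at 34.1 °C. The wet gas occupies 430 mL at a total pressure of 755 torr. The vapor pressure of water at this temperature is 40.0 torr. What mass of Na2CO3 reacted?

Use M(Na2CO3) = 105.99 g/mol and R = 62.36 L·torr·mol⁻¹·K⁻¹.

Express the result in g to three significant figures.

P(CO2) = 755 − 40.0 = 715.0 torr
n(CO2) = PV/RT = (715.0 × 0.4300) / (62.36 × 307.25) = 0.01605 mol
n(Na2CO3) = (1/1) × 0.01605 = 0.01605 mol
m(Na2CO3) = 0.01605 × 105.99 = 1.701 g

1.70 g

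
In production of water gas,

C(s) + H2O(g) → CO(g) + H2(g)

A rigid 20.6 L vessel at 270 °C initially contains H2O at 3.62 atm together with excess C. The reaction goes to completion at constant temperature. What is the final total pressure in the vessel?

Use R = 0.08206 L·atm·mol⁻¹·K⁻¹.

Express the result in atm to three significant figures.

At constant T and V, P ∝ n(gas): 1 mol gas → 2 mol gas.
P_final = (2/1) × 3.62 = 7.240 atm

7.24 atm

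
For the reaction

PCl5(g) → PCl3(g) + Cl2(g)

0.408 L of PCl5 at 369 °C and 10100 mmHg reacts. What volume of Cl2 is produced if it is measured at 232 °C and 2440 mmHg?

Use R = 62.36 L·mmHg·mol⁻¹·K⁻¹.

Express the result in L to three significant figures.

n(PCl5) = PV/RT = (10100 × 0.408) / (62.36 × 642.15) = 0.1029 mol
n(Cl2) = (1/1) × 0.1029 = 0.1029 mol
V = nRT/P = 0.1029 × 62.36 × 505.15 / 2440 = 1.328 L

1.33 L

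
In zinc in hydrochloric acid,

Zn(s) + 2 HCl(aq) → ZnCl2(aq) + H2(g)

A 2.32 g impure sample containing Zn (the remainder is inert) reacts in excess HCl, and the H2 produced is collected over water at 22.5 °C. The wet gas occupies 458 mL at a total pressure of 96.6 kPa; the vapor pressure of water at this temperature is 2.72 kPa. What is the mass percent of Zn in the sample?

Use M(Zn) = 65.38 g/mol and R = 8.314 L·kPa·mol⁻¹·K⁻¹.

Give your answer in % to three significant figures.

49.3 %

P(H2) = 96.6 − 2.72 = 93.88 kPa
n(H2) = PV/RT = (93.88 × 0.4580) / (8.314 × 295.65) = 0.01749 mol
n(Zn) = (1/1) × 0.01749 = 0.01749 mol
m(Zn) = 0.01749 × 65.38 = 1.143 g
%Zn = 1.143 / 2.32 × 100 = 49.27%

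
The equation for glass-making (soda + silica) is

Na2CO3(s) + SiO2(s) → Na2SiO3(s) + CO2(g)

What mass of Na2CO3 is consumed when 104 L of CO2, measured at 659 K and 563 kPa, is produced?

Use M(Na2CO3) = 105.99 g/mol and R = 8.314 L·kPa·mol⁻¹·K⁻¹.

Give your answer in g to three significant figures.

1130 g

n(CO2) = PV/RT = (563 × 104) / (8.314 × 659) = 10.69 mol
n(Na2CO3) = (1/1) × 10.69 = 10.69 mol
m(Na2CO3) = 10.69 × 105.99 = 1133 g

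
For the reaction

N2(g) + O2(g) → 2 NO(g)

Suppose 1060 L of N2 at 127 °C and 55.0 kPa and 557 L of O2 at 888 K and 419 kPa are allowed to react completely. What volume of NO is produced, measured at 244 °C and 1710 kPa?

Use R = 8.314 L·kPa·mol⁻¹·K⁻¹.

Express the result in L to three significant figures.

88.1 L

n(N2) = PV/RT = (55.0 × 1060) / (8.314 × 400.15) = 17.52 mol
n(O2) = PV/RT = (419 × 557) / (8.314 × 888) = 31.61 mol
For 17.52 mol N2, stoichiometry requires (1/1) × 17.52 = 17.52 mol O2; 31.61 mol is available, so N2 is limiting.
n(NO) = (2/1) × 17.52 = 35.04 mol
V(NO) = nRT/P = 35.04 × 8.314 × 517.15 / 1710 = 88.10 L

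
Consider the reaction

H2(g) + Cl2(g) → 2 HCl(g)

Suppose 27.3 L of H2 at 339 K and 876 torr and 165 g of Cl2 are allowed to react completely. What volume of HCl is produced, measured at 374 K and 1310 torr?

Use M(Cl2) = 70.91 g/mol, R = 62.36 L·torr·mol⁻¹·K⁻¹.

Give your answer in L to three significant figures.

40.3 L

n(H2) = PV/RT = (876 × 27.3) / (62.36 × 339) = 1.131 mol
n(Cl2) = 165 / 70.91 = 2.327 mol
For 1.131 mol H2, stoichiometry requires (1/1) × 1.131 = 1.131 mol Cl2; 2.327 mol is available, so H2 is limiting.
n(HCl) = (2/1) × 1.131 = 2.262 mol
V(HCl) = nRT/P = 2.262 × 62.36 × 374 / 1310 = 40.27 L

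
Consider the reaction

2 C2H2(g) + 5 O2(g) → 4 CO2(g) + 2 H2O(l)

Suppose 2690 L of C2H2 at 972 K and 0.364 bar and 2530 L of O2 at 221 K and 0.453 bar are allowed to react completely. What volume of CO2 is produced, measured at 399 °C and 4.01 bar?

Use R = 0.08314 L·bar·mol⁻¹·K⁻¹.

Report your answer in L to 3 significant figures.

n(C2H2) = PV/RT = (0.364 × 2690) / (0.08314 × 972) = 12.12 mol
n(O2) = PV/RT = (0.453 × 2530) / (0.08314 × 221) = 62.38 mol
For 12.12 mol C2H2, stoichiometry requires (5/2) × 12.12 = 30.30 mol O2; 62.38 mol is available, so C2H2 is limiting.
n(CO2) = (4/2) × 12.12 = 24.24 mol
V(CO2) = nRT/P = 24.24 × 0.08314 × 672.15 / 4.01 = 337.8 L

338 L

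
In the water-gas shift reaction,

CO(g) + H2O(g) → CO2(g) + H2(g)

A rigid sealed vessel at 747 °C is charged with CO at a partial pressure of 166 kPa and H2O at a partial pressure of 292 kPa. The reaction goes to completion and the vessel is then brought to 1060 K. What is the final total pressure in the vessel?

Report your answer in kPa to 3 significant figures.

At constant V, partial pressures at 747 °C are proportional to moles, so apply stoichiometry directly to pressures.
P(H2O) required for 166 kPa of CO = (1/1) × 166 = 166.0 kPa; available 292 kPa, so CO is limiting.
P(H2O) remaining = 292 − (1/1) × 166 = 126.0 kPa
P(gaseous products) = (1+1)/1 × 166 = 332.0 kPa
P_total at 747 °C = 126.0 + 332.0 = 458.0 kPa
Scaling to 1060 K: P = 458.0 × 1060/1020.15 = 475.9 kPa

476 kPa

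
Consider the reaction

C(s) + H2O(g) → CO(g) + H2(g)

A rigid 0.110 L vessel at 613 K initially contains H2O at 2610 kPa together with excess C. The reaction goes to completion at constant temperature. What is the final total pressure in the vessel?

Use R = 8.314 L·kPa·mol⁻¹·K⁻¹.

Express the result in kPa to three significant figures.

Rigid vessel, constant T ⇒ P scales with total gas moles (1 → 2).
P_final = (2/1) × 2610 = 5220 kPa

5220 kPa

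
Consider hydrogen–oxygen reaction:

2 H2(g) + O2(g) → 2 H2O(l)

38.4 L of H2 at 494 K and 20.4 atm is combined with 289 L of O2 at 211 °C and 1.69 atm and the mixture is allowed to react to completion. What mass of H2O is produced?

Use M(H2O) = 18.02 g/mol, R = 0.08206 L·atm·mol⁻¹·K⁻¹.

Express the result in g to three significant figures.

n(H2) = PV/RT = (20.4 × 38.4) / (0.08206 × 494) = 19.32 mol
n(O2) = PV/RT = (1.69 × 289) / (0.08206 × 484.15) = 12.29 mol
For 19.32 mol H2, stoichiometry requires (1/2) × 19.32 = 9.660 mol O2; 12.29 mol is available, so H2 is limiting.
n(H2O) = (2/2) × 19.32 = 19.32 mol
m(H2O) = 19.32 × 18.02 = 348.1 g

348 g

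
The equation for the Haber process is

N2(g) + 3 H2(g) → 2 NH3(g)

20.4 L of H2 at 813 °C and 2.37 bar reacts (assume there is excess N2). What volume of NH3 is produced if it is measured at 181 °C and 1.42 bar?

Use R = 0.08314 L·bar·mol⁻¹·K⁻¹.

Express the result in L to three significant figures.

9.49 L

n(H2) = PV/RT = (2.37 × 20.4) / (0.08314 × 1086.15) = 0.5354 mol
n(NH3) = (2/3) × 0.5354 = 0.3569 mol
V = nRT/P = 0.3569 × 0.08314 × 454.15 / 1.42 = 9.490 L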